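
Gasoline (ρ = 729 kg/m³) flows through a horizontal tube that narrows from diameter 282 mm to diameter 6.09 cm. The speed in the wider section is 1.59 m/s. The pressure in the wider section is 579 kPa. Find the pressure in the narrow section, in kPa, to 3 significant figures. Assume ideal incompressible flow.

Continuity gives A₁v₁ = A₂v₂, so v₂ = (625 cm²)/(29.1 cm²) × 1.59 m/s = 34.1 m/s.
Bernoulli (h₁ = h₂): P₁ − P₂ = ½ρ(v₂² − v₁²).
P₂ = P₁ − ½ρ(v₂² − v₁²) = 579000 − ½·729·(34.1² − 1.59²) = 579000 − 423000 = 156000 Pa.

P₂ ≈ 156 kPa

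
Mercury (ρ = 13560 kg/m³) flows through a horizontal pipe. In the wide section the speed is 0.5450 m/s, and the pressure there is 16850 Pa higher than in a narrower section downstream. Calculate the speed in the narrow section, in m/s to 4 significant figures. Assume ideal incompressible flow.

Horizontal Bernoulli: P₁ + ½ρv₁² = P₂ + ½ρv₂², so v₂² = v₁² + 2(P₁ − P₂)/ρ.
v₂ = √(0.5450² + 2·16850/13560) = √(0.2970 + 2.485) = 1.668 m/s.

1.668 m/s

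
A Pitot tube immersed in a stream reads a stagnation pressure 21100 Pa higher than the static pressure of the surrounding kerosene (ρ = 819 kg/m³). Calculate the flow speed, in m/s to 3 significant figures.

v ≈ 7.18 m/s

The dynamic pressure equals the rise in static pressure at the stagnation point: ΔP = ½ρv².
v = √(2ΔP/ρ) = √(2·21100/819) = 7.18 m/s.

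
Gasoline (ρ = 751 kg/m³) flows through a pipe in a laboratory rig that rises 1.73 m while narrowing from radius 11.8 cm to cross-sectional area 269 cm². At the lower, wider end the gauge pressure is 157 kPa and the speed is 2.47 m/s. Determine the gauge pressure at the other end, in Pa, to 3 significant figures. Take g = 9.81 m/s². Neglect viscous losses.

Mass conservation (A₁v₁ = A₂v₂) gives v₂ = 2.47 × 437/269 = 4.02 m/s.
Energy conservation along the streamline gives P₂ = P₁ − ½ρ(v₂² − v₁²) − ρg(h₂ − h₁).
P₂ = 157000 + ½·751·(2.47² − 4.02²) − 751·9.81·(+1.73) = 157000 + (-3770) − (12700) = 140000 Pa.

P₂ ≈ 140000 Pa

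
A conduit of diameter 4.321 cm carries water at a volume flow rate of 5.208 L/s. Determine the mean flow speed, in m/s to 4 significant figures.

3.552 m/s

Q = 5.208 L/s = 0.005208 m³/s.
v = Q/A = 0.005208 / 0.001466 = 3.552 m/s.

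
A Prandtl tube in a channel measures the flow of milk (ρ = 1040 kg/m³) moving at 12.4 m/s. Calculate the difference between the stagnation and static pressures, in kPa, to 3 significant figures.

Bernoulli between the free stream and the stagnation point: ½ρv² = P_stag − P_static.
ΔP = ½·1040·12.4² = 80000 Pa.

ΔP ≈ 80.0 kPa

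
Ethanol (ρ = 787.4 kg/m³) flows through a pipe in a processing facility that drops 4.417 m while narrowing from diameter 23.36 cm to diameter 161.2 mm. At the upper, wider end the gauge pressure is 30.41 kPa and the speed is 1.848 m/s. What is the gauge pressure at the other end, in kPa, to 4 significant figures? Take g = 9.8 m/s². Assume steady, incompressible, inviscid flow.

The volume flow rate is constant, so v₂ = (A₁/A₂)v₁ = (428.6/204.1)·1.848 = 3.881 m/s.
Energy conservation along the streamline gives P₂ = P₁ − ½ρ(v₂² − v₁²) − ρg(h₂ − h₁).
P₂ = 30410 + ½·787.4·(1.848² − 3.881²) − 787.4·9.8·(−4.417) = 30410 + (-4585) − (-34080) = 59910 Pa.

59.91 kPa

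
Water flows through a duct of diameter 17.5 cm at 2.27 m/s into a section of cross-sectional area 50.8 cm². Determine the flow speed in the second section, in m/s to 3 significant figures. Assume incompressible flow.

v₂ = 10.7 m/s

By continuity, v₂ = v₁·A₁/A₂ = 2.27·(241/50.8) = 10.7 m/s.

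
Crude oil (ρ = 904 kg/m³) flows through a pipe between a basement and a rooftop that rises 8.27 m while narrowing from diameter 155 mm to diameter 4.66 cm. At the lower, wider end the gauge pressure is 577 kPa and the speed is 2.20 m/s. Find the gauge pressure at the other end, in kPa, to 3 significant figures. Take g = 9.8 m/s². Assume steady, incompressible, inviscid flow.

Mass conservation (A₁v₁ = A₂v₂) gives v₂ = 2.20 × 189/17.1 = 24.3 m/s.
Applying Bernoulli between the two ends and solving for P₂: P₂ = P₁ + ½ρ(v₁² − v₂²) − ρgΔh.
P₂ = 577000 + ½·904·(2.20² − 24.3²) − 904·9.8·(+8.27) = 577000 + (-266000) − (73300) = 238000 Pa.

P₂ = 238 kPa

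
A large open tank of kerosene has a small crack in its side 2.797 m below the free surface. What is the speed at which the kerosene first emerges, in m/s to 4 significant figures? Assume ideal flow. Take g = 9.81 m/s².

v ≈ 7.408 m/s

With the surface at rest and both surface and jet at atmospheric pressure, Bernoulli gives ρg h = ½ρv², so v = √(2gh) = √(2·9.81·2.797) = 7.408 m/s.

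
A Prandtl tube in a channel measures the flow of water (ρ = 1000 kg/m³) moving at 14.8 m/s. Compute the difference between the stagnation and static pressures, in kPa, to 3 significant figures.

The dynamic pressure equals the rise in static pressure at the stagnation point: ΔP = ½ρv².
ΔP = ½·1000·14.8² = 110000 Pa.

110 kPa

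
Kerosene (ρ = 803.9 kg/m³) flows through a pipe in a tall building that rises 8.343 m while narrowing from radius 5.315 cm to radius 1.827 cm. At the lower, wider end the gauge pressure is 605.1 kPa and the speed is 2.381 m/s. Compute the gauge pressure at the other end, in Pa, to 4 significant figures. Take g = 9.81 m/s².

P₂ ≈ 378400 Pa

Mass conservation (A₁v₁ = A₂v₂) gives v₂ = 2.381 × 88.75/10.49 = 20.15 m/s.
Energy conservation along the streamline gives P₂ = P₁ − ½ρ(v₂² − v₁²) − ρg(h₂ − h₁).
P₂ = 605100 + ½·803.9·(2.381² − 20.15²) − 803.9·9.81·(+8.343) = 605100 + (-160900) − (65800) = 378400 Pa.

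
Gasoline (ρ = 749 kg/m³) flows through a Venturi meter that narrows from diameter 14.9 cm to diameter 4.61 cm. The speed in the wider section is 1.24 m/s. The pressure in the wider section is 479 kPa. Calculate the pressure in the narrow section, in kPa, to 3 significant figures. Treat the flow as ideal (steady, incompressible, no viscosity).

Continuity gives A₁v₁ = A₂v₂, so v₂ = (174 cm²)/(16.7 cm²) × 1.24 m/s = 13.0 m/s.
Bernoulli (h₁ = h₂): P₁ − P₂ = ½ρ(v₂² − v₁²).
P₂ = P₁ − ½ρ(v₂² − v₁²) = 479000 − ½·749·(13.0² − 1.24²) = 479000 − 62300 = 417000 Pa.

P₂ ≈ 417 kPa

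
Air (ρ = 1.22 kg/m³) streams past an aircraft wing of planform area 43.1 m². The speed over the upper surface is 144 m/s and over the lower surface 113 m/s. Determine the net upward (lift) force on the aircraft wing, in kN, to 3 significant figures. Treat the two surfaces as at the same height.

F ≈ 209 kN

From P + ½ρv² = const at equal height, P_low − P_up = ½ρ(v_up² − v_low²).
ΔP = ½·1.22·(144² − 113²) = 4860 Pa.
Lift = ΔP · A = 4860 × 43.1 = 209000 N.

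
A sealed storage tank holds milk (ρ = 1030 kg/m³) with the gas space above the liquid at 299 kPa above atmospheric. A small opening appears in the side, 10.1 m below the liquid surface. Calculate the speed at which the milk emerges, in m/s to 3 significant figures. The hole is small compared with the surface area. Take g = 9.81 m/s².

v ≈ 27.9 m/s

Take point 1 at the surface (v₁ ≈ 0) and point 2 at the hole (at atmospheric pressure). Bernoulli: P₁ + ρg h = P_atm + ½ρv₂².
With P₁ − P_atm = 299000 Pa, v₂ = √(2gh + 2ΔP/ρ) = √(2·9.81·10.1 + 2·299000/1030) = 27.9 m/s.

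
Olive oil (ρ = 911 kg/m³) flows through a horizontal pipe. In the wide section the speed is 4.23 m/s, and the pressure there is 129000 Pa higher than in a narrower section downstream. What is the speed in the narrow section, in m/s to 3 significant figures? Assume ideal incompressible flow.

17.4 m/s

With h₁ = h₂, rearranging Bernoulli gives v₂ = √(v₁² + 2ΔP/ρ).
v₂ = √(4.23² + 2·129000/911) = √(17.9 + 283) = 17.4 m/s.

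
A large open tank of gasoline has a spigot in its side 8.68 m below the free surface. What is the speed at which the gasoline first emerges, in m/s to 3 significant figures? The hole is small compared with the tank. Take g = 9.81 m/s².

v ≈ 13.0 m/s

With the surface at rest and both surface and jet at atmospheric pressure, Bernoulli gives ρg h = ½ρv², so v = √(2gh) = √(2·9.81·8.68) = 13.0 m/s.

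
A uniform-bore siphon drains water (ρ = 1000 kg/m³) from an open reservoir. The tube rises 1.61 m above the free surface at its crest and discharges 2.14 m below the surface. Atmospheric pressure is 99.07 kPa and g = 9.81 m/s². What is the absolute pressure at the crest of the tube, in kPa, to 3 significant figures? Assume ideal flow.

The outlet speed comes from Torricelli: v = √(2g·2.14) = 6.48 m/s.
The bore is uniform, so the speed at the crest is the same v. Bernoulli surface→crest: P_atm = P_top + ½ρv² + ρg·h_top.
P_top = 99070 − ½·1000·6.48² − 1000·9.81·1.61 = 62300 Pa.

P_top = 62.3 kPa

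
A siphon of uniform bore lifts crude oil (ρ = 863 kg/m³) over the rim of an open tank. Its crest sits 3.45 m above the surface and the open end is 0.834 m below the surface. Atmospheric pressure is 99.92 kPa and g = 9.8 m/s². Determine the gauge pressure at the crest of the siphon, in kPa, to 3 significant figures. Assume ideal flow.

The outlet speed comes from Torricelli: v = √(2g·0.834) = 4.04 m/s.
Continuity keeps v the same throughout the tube; from surface to crest, P_atm + 0 = P_top + ½ρv² + ρg·h_top.
P_top = 99920 − ½·863·4.04² − 863·9.8·3.45 = 63700 Pa. So P_gauge = P_top − P_atm = -36200 Pa.

P_gauge ≈ -36.2 kPa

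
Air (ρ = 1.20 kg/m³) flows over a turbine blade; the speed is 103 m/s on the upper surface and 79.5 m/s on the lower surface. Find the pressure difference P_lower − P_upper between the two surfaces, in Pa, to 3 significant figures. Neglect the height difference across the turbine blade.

ΔP ≈ 2570 Pa

The pressure is lower where the speed is higher: ΔP = ½ρ(v_up² − v_low²).
ΔP = ½·1.20·(103² − 79.5²) = 2570 Pa.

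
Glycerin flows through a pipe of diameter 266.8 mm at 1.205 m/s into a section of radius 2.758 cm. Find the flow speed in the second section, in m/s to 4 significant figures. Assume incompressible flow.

Continuity gives A₁v₁ = A₂v₂, so v₂ = (559.1 cm²)/(23.90 cm²) × 1.205 m/s = 28.19 m/s.

v₂ ≈ 28.19 m/s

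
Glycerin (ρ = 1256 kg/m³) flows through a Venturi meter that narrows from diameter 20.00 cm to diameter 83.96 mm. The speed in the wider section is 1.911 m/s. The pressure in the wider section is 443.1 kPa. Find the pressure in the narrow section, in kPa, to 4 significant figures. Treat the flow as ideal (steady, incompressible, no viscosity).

P₂ = 371.6 kPa

Mass conservation (A₁v₁ = A₂v₂) gives v₂ = 1.911 × 314.2/55.36 = 10.84 m/s.
Along the horizontal streamline, P + ½ρv² is constant.
P₂ = P₁ − ½ρ(v₂² − v₁²) = 443100 − ½·1256·(10.84² − 1.911²) = 443100 − 71550 = 371600 Pa.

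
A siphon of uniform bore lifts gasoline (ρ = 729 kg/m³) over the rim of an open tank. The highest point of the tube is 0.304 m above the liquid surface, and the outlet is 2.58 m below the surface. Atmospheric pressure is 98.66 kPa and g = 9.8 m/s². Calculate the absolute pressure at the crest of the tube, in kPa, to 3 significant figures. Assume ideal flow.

78.1 kPa

The outlet speed comes from Torricelli: v = √(2g·2.58) = 7.11 m/s.
The bore is uniform, so the speed at the crest is the same v. Bernoulli surface→crest: P_atm = P_top + ½ρv² + ρg·h_top.
P_top = 98660 − ½·729·7.11² − 729·9.8·0.304 = 78100 Pa.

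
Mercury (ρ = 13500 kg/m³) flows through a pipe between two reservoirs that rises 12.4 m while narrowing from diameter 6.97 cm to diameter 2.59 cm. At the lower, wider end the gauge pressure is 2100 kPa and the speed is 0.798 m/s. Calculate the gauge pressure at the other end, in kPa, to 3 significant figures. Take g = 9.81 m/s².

P₂ = 237 kPa

Mass conservation (A₁v₁ = A₂v₂) gives v₂ = 0.798 × 38.2/5.27 = 5.78 m/s.
Energy conservation along the streamline gives P₂ = P₁ − ½ρ(v₂² − v₁²) − ρg(h₂ − h₁).
P₂ = 2100000 + ½·13500·(0.798² − 5.78²) − 13500·9.81·(+12.4) = 2100000 + (-221000) − (1640000) = 237000 Pa.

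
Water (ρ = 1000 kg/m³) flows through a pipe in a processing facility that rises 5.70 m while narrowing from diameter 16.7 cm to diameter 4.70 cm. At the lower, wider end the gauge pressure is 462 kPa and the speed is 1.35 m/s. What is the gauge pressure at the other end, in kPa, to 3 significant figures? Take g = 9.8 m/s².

P₂ ≈ 262 kPa

By continuity, v₂ = v₁·A₁/A₂ = 1.35·(219/17.3) = 17.0 m/s.
Bernoulli: P₁ + ½ρv₁² + ρg h₁ = P₂ + ½ρv₂² + ρg h₂, so P₂ = P₁ + ½ρ(v₁² − v₂²) − ρg(h₂ − h₁).
P₂ = 462000 + ½·1000·(1.35² − 17.0²) − 1000·9.8·(+5.70) = 462000 + (-144000) − (55900) = 262000 Pa.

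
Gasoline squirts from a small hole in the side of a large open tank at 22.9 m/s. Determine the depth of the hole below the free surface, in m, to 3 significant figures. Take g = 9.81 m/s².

Torricelli: v = √(2gh), so h = v²/(2g).
h = 22.9²/(2·9.81) = 524/19.62 = 26.7 m.

h ≈ 26.7 m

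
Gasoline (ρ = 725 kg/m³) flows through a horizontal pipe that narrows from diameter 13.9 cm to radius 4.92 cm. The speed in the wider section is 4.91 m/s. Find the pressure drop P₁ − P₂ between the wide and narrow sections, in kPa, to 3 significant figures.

Continuity gives A₁v₁ = A₂v₂, so v₂ = (152 cm²)/(76.0 cm²) × 4.91 m/s = 9.80 m/s.
The pipe is horizontal, so Bernoulli reduces to P₁ + ½ρv₁² = P₂ + ½ρv₂².
P₁ − P₂ = ½·725·(9.80² − 4.91²) = ½·725·71.9 = 26100 Pa.

ΔP ≈ 26.1 kPa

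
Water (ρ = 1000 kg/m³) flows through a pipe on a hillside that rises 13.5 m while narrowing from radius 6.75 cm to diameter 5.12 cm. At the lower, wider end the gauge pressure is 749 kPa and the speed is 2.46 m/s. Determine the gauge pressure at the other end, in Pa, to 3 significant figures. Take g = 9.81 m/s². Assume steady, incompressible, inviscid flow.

Mass conservation (A₁v₁ = A₂v₂) gives v₂ = 2.46 × 143/20.6 = 17.1 m/s.
Energy conservation along the streamline gives P₂ = P₁ − ½ρ(v₂² − v₁²) − ρg(h₂ − h₁).
P₂ = 749000 + ½·1000·(2.46² − 17.1²) − 1000·9.81·(+13.5) = 749000 + (-143000) − (132000) = 473000 Pa.

473000 Pa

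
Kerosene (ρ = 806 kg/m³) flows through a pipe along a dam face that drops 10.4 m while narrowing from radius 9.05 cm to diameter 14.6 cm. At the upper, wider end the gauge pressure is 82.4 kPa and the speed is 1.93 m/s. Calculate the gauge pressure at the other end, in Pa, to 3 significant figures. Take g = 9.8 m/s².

P₂ ≈ 163000 Pa

The volume flow rate is constant, so v₂ = (A₁/A₂)v₁ = (257/167)·1.93 = 2.97 m/s.
Applying Bernoulli between the two ends and solving for P₂: P₂ = P₁ + ½ρ(v₁² − v₂²) − ρgΔh.
P₂ = 82400 + ½·806·(1.93² − 2.97²) − 806·9.8·(−10.4) = 82400 + (-2040) − (-82100) = 163000 Pa.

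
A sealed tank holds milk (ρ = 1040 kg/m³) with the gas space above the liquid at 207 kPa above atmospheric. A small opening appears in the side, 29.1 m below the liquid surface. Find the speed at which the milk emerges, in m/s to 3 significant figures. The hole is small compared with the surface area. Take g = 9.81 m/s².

Take point 1 at the surface (v₁ ≈ 0) and point 2 at the hole (at atmospheric pressure). Bernoulli: P₁ + ρg h = P_atm + ½ρv₂².
With P₁ − P_atm = 207000 Pa, v₂ = √(2gh + 2ΔP/ρ) = √(2·9.81·29.1 + 2·207000/1040) = 31.1 m/s.

v ≈ 31.1 m/s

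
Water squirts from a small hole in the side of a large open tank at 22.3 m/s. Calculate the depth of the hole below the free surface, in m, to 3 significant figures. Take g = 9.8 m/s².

Inverting v = √(2gh) gives h = v² / 2g.
h = 22.3²/(2·9.8) = 497/19.60 = 25.4 m.

h ≈ 25.4 m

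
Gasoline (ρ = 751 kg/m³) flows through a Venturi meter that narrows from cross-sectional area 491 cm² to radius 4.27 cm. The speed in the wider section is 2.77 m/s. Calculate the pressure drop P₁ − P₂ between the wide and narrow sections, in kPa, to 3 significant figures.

Mass conservation (A₁v₁ = A₂v₂) gives v₂ = 2.77 × 491/57.3 = 23.7 m/s.
With no height change, Bernoulli's equation is P₁ + ½ρv₁² = P₂ + ½ρv₂².
P₁ − P₂ = ½·751·(23.7² − 2.77²) = ½·751·556 = 209000 Pa.

ΔP ≈ 209 kPa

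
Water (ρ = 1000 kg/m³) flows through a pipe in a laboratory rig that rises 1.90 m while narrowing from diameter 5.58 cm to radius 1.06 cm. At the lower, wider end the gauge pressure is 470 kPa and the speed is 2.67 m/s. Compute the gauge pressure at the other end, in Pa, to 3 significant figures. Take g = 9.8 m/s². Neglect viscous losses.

284000 Pa

The volume flow rate is constant, so v₂ = (A₁/A₂)v₁ = (24.5/3.53)·2.67 = 18.5 m/s.
Applying Bernoulli between the two ends and solving for P₂: P₂ = P₁ + ½ρ(v₁² − v₂²) − ρgΔh.
P₂ = 470000 + ½·1000·(2.67² − 18.5²) − 1000·9.8·(+1.90) = 470000 + (-168000) − (18600) = 284000 Pa.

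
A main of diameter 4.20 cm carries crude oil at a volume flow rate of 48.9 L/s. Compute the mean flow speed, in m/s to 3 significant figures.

v ≈ 35.3 m/s

Q = 48.9 L/s = 0.0489 m³/s.
v = Q/A = 0.0489 / 0.00139 = 35.3 m/s.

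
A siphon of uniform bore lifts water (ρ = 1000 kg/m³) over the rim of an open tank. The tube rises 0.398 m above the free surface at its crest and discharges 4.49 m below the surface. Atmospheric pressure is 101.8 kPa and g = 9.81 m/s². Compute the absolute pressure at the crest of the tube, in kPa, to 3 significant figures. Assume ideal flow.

P_top = 53.8 kPa

From the surface to the outlet (both open to atmosphere, surface at rest): v = √(2g·h_out) = √(2·9.81·4.49) = 9.39 m/s.
With constant cross-section the crest speed equals v; applying Bernoulli from the surface up to the crest, P_top = P_atm − ½ρv² − ρg·h_top.
P_top = 101800 − ½·1000·9.39² − 1000·9.81·0.398 = 53800 Pa.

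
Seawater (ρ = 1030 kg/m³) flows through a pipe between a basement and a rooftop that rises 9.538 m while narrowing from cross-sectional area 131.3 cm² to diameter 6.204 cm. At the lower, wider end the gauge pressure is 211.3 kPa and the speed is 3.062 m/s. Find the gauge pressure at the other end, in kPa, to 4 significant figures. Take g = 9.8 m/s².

P₂ ≈ 28.76 kPa

The volume flow rate is constant, so v₂ = (A₁/A₂)v₁ = (131.3/30.23)·3.062 = 13.30 m/s.
Applying Bernoulli between the two ends and solving for P₂: P₂ = P₁ + ½ρ(v₁² − v₂²) − ρgΔh.
P₂ = 211300 + ½·1030·(3.062² − 13.30²) − 1030·9.8·(+9.538) = 211300 + (-86260) − (96280) = 28760 Pa.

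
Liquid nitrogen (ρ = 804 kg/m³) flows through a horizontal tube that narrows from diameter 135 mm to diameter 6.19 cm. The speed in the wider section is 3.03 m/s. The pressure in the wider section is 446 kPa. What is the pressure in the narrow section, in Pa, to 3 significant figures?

366000 Pa

The volume flow rate is constant, so v₂ = (A₁/A₂)v₁ = (143/30.1)·3.03 = 14.4 m/s.
Bernoulli (h₁ = h₂): P₁ − P₂ = ½ρ(v₂² − v₁²).
P₂ = P₁ − ½ρ(v₂² − v₁²) = 446000 − ½·804·(14.4² − 3.03²) = 446000 − 79800 = 366000 Pa.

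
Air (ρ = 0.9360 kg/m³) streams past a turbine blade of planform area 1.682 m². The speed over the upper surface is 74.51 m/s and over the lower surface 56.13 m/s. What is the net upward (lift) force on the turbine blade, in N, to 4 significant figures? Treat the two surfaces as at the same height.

1890 N

The faster flow above has the lower pressure; Bernoulli (same height) gives ΔP = ½ρ(v_up² − v_low²).
ΔP = ½·0.9360·(74.51² − 56.13²) = 1124 Pa.
Lift = ΔP · A = 1124 × 1.682 = 1890 N.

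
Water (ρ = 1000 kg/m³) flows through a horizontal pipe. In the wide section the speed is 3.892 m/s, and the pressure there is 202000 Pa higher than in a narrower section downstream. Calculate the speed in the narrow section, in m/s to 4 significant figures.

With h₁ = h₂, rearranging Bernoulli gives v₂ = √(v₁² + 2ΔP/ρ).
v₂ = √(3.892² + 2·202000/1000) = √(15.15 + 404.0) = 20.47 m/s.

v₂ ≈ 20.47 m/s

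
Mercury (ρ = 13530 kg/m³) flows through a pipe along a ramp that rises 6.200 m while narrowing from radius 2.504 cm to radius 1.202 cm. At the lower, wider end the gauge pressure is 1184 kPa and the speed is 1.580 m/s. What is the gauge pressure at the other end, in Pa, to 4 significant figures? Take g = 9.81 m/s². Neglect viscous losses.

P₂ ≈ 59910 Pa

Mass conservation (A₁v₁ = A₂v₂) gives v₂ = 1.580 × 19.70/4.539 = 6.857 m/s.
Bernoulli: P₁ + ½ρv₁² + ρg h₁ = P₂ + ½ρv₂² + ρg h₂, so P₂ = P₁ + ½ρ(v₁² − v₂²) − ρg(h₂ − h₁).
P₂ = 1184000 + ½·13530·(1.580² − 6.857²) − 13530·9.81·(+6.200) = 1184000 + (-301200) − (822900) = 59910 Pa.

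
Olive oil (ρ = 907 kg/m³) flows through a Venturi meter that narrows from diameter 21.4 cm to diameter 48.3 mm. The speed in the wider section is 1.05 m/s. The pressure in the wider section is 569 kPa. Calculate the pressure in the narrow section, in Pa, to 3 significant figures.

Mass conservation (A₁v₁ = A₂v₂) gives v₂ = 1.05 × 360/18.3 = 20.6 m/s.
Along the horizontal streamline, P + ½ρv² is constant.
P₂ = P₁ − ½ρ(v₂² − v₁²) = 569000 − ½·907·(20.6² − 1.05²) = 569000 − 192000 = 377000 Pa.

P₂ = 377000 Pa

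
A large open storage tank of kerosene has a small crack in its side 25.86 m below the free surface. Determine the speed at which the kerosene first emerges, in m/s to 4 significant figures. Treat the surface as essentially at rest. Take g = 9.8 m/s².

The surface is effectively still and both ends are open, so ½v² = gh and v = √(2·9.8·25.86) = 22.51 m/s.

22.51 m/s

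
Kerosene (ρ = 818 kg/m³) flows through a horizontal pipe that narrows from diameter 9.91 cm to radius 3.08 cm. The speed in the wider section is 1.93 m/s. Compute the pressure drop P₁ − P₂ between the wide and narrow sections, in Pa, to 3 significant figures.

The volume flow rate is constant, so v₂ = (A₁/A₂)v₁ = (77.1/29.8)·1.93 = 5.00 m/s.
Along the horizontal streamline, P + ½ρv² is constant.
P₁ − P₂ = ½·818·(5.00² − 1.93²) = ½·818·21.2 = 8680 Pa.

8680 Pa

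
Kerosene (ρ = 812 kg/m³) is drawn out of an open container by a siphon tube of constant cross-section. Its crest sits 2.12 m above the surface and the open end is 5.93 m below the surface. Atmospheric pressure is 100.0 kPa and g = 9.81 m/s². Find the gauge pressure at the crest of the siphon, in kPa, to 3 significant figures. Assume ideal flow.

-64.1 kPa

Bernoulli surface→outlet gives ½v² = g·h_out, so v = √(2·9.81·5.93) = 10.8 m/s.
The bore is uniform, so the speed at the crest is the same v. Bernoulli surface→crest: P_atm = P_top + ½ρv² + ρg·h_top.
P_top = 100000 − ½·812·10.8² − 812·9.81·2.12 = 35900 Pa. So P_gauge = P_top − P_atm = -64100 Pa.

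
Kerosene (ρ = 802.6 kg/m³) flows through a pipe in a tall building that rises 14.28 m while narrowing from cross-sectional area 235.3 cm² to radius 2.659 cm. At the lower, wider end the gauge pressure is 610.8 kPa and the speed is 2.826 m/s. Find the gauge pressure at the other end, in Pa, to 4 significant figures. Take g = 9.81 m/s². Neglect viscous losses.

P₂ ≈ 141900 Pa

By continuity, v₂ = v₁·A₁/A₂ = 2.826·(235.3/22.21) = 29.94 m/s.
Energy conservation along the streamline gives P₂ = P₁ − ½ρ(v₂² − v₁²) − ρg(h₂ − h₁).
P₂ = 610800 + ½·802.6·(2.826² − 29.94²) − 802.6·9.81·(+14.28) = 610800 + (-356400) − (112400) = 141900 Pa.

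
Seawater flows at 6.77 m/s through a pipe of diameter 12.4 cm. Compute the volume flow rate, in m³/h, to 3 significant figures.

Q ≈ 294 m³/h

Q = A·v = 0.0121 m² × 6.77 m/s = 0.0818 m³/s.
Converting: 0.0818 m³/s × 3600 = 294 m³/h.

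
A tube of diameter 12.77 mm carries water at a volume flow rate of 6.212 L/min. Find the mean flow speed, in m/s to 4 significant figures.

0.8084 m/s

Q = 6.212 L/min = 0.0001035 m³/s.
v = Q/A = 0.0001035 / 0.0001281 = 0.8084 m/s.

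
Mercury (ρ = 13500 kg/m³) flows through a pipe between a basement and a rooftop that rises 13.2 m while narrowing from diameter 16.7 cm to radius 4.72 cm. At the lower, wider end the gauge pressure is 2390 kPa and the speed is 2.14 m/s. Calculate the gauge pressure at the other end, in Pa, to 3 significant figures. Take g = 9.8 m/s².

P₂ ≈ 372000 Pa

By continuity, v₂ = v₁·A₁/A₂ = 2.14·(219/70.0) = 6.70 m/s.
Energy conservation along the streamline gives P₂ = P₁ − ½ρ(v₂² − v₁²) − ρg(h₂ − h₁).
P₂ = 2390000 + ½·13500·(2.14² − 6.70²) − 13500·9.8·(+13.2) = 2390000 + (-272000) − (1750000) = 372000 Pa.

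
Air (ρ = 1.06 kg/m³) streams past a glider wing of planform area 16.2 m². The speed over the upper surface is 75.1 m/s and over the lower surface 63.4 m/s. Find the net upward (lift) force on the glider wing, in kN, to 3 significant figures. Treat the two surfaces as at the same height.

With equal heights on the two surfaces, Bernoulli gives P_lower − P_upper = ½ρ(v_upper² − v_lower²).
ΔP = ½·1.06·(75.1² − 63.4²) = 859 Pa.
Lift = ΔP · A = 859 × 16.2 = 13900 N.

F ≈ 13.9 kN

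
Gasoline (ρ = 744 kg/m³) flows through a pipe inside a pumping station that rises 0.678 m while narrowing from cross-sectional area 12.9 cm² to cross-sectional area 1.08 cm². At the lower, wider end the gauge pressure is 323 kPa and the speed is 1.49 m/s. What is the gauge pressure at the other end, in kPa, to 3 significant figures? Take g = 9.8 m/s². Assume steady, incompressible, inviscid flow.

P₂ = 201 kPa

The volume flow rate is constant, so v₂ = (A₁/A₂)v₁ = (12.9/1.08)·1.49 = 17.8 m/s.
Applying Bernoulli between the two ends and solving for P₂: P₂ = P₁ + ½ρ(v₁² − v₂²) − ρgΔh.
P₂ = 323000 + ½·744·(1.49² − 17.8²) − 744·9.8·(+0.678) = 323000 + (-117000) − (4940) = 201000 Pa.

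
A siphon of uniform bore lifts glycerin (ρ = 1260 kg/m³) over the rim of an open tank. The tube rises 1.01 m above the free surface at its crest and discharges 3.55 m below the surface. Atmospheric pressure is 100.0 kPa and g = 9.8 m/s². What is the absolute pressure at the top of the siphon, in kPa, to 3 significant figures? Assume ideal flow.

P_top ≈ 43.7 kPa

Bernoulli surface→outlet gives ½v² = g·h_out, so v = √(2·9.8·3.55) = 8.34 m/s.
The bore is uniform, so the speed at the crest is the same v. Bernoulli surface→crest: P_atm = P_top + ½ρv² + ρg·h_top.
P_top = 100000 − ½·1260·8.34² − 1260·9.8·1.01 = 43700 Pa.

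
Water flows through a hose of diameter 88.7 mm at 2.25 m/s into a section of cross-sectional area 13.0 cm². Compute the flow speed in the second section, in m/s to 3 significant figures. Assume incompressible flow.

Continuity gives A₁v₁ = A₂v₂, so v₂ = (61.8 cm²)/(13.0 cm²) × 2.25 m/s = 10.7 m/s.

v₂ ≈ 10.7 m/s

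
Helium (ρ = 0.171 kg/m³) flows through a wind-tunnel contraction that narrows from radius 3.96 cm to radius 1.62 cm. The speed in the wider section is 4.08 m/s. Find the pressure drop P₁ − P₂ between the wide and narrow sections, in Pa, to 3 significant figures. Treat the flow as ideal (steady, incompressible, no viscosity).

ΔP ≈ 49.4 Pa

Mass conservation (A₁v₁ = A₂v₂) gives v₂ = 4.08 × 49.3/8.24 = 24.4 m/s.
With no height change, Bernoulli's equation is P₁ + ½ρv₁² = P₂ + ½ρv₂².
P₁ − P₂ = ½·0.171·(24.4² − 4.08²) = ½·0.171·578 = 49.4 Pa.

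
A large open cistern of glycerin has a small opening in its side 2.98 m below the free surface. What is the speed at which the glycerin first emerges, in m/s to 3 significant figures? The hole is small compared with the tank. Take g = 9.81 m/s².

v ≈ 7.65 m/s

Bernoulli from surface to hole (P equal, v_surface ≈ 0): v = √(2gh) = √(2×9.81×2.98) = 7.65 m/s.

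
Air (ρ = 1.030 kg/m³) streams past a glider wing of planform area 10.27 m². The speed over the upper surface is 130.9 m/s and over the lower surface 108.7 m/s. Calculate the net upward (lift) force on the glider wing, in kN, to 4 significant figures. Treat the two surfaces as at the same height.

From P + ½ρv² = const at equal height, P_low − P_up = ½ρ(v_up² − v_low²).
ΔP = ½·1.030·(130.9² − 108.7²) = 2739 Pa.
Lift = ΔP · A = 2739 × 10.27 = 28130 N.

F ≈ 28.13 kN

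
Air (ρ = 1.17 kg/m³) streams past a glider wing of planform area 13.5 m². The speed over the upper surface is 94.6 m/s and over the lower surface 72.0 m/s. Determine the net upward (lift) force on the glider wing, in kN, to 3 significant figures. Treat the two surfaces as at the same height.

F ≈ 29.7 kN

The faster flow above has the lower pressure; Bernoulli (same height) gives ΔP = ½ρ(v_up² − v_low²).
ΔP = ½·1.17·(94.6² − 72.0²) = 2200 Pa.
Lift = ΔP · A = 2200 × 13.5 = 29700 N.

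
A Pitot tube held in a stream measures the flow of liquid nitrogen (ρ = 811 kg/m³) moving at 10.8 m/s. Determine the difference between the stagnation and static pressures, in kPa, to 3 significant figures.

At the stagnation point the flow is brought to rest, so Bernoulli gives P_stag − P_static = ½ρv².
ΔP = ½·811·10.8² = 47300 Pa.

ΔP = 47.3 kPa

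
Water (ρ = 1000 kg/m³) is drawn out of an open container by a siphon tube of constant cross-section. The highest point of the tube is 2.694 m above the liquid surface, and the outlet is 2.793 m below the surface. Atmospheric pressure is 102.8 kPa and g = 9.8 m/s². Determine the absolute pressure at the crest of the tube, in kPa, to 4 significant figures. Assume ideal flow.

From the surface to the outlet (both open to atmosphere, surface at rest): v = √(2g·h_out) = √(2·9.8·2.793) = 7.399 m/s.
With constant cross-section the crest speed equals v; applying Bernoulli from the surface up to the crest, P_top = P_atm − ½ρv² − ρg·h_top.
P_top = 102800 − ½·1000·7.399² − 1000·9.8·2.694 = 49030 Pa.

49.03 kPa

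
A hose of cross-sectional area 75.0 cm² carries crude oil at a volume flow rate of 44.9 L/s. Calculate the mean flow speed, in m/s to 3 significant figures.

v = 5.99 m/s

Q = 44.9 L/s = 0.0449 m³/s.
v = Q/A = 0.0449 / 0.00750 = 5.99 m/s.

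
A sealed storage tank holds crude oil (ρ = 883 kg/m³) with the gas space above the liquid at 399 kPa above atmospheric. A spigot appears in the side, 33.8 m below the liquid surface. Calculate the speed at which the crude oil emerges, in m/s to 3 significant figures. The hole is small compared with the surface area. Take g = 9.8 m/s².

Take point 1 at the surface (v₁ ≈ 0) and point 2 at the hole (at atmospheric pressure). Bernoulli: P₁ + ρg h = P_atm + ½ρv₂².
With P₁ − P_atm = 399000 Pa, v₂ = √(2gh + 2ΔP/ρ) = √(2·9.8·33.8 + 2·399000/883) = 39.6 m/s.

v ≈ 39.6 m/s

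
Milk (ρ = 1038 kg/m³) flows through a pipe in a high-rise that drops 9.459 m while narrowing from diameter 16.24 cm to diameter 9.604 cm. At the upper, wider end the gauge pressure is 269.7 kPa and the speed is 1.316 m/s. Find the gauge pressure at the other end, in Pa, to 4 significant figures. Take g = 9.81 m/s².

By continuity, v₂ = v₁·A₁/A₂ = 1.316·(207.1/72.44) = 3.763 m/s.
Applying Bernoulli between the two ends and solving for P₂: P₂ = P₁ + ½ρ(v₁² − v₂²) − ρgΔh.
P₂ = 269700 + ½·1038·(1.316² − 3.763²) − 1038·9.81·(−9.459) = 269700 + (-6450) − (-96320) = 359600 Pa.

359600 Pa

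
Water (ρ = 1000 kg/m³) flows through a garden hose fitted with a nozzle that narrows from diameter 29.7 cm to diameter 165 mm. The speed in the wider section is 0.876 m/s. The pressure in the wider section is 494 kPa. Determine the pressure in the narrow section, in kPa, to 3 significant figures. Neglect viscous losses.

P₂ ≈ 490 kPa

Continuity gives A₁v₁ = A₂v₂, so v₂ = (693 cm²)/(214 cm²) × 0.876 m/s = 2.84 m/s.
Bernoulli (h₁ = h₂): P₁ − P₂ = ½ρ(v₂² − v₁²).
P₂ = P₁ − ½ρ(v₂² − v₁²) = 494000 − ½·1000·(2.84² − 0.876²) = 494000 − 3640 = 490000 Pa.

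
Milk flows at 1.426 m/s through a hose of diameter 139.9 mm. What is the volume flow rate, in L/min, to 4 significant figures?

Q = A·v = 0.01537 m² × 1.426 m/s = 0.02192 m³/s.
Converting: 0.02192 m³/s × 60000 = 1315 L/min.

Q ≈ 1315 L/min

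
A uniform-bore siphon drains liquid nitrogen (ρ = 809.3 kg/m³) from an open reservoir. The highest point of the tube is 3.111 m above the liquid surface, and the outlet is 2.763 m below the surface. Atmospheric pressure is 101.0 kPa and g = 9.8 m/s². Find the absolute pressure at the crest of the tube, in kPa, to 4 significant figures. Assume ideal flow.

The outlet speed comes from Torricelli: v = √(2g·2.763) = 7.359 m/s.
Continuity keeps v the same throughout the tube; from surface to crest, P_atm + 0 = P_top + ½ρv² + ρg·h_top.
P_top = 101000 − ½·809.3·7.359² − 809.3·9.8·3.111 = 54410 Pa.

P_top ≈ 54.41 kPa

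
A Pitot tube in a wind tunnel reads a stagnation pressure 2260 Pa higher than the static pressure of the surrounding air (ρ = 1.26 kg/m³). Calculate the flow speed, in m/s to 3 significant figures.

v = 59.9 m/s

Bernoulli between the free stream and the stagnation point: ½ρv² = P_stag − P_static.
v = √(2ΔP/ρ) = √(2·2260/1.26) = 59.9 m/s.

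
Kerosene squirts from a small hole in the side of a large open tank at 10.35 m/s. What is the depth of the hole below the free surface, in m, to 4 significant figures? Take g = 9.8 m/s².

For a small hole in a large open tank, ½v² = gh, giving h = v²/(2g).
h = 10.35²/(2·9.8) = 107.1/19.60 = 5.465 m.

h ≈ 5.465 m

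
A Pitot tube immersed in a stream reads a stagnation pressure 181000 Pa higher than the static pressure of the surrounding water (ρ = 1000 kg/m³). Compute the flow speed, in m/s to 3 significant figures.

Bernoulli between the free stream and the stagnation point: ½ρv² = P_stag − P_static.
v = √(2ΔP/ρ) = √(2·181000/1000) = 19.0 m/s.

v = 19.0 m/s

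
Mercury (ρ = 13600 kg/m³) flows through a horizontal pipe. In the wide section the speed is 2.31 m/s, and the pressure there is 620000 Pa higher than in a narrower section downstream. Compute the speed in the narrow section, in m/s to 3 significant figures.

v₂ ≈ 9.82 m/s

With h₁ = h₂, rearranging Bernoulli gives v₂ = √(v₁² + 2ΔP/ρ).
v₂ = √(2.31² + 2·620000/13600) = √(5.34 + 91.2) = 9.82 m/s.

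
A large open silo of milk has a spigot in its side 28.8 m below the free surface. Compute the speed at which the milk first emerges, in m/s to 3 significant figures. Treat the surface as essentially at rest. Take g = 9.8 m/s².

With the surface at rest and both surface and jet at atmospheric pressure, Bernoulli gives ρg h = ½ρv², so v = √(2gh) = √(2·9.8·28.8) = 23.8 m/s.

v ≈ 23.8 m/s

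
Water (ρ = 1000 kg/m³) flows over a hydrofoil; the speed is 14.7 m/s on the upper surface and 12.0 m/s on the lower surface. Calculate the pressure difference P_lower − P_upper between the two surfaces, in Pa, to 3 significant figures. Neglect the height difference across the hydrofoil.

The pressure is lower where the speed is higher: ΔP = ½ρ(v_up² − v_low²).
ΔP = ½·1000·(14.7² − 12.0²) = 36000 Pa.

36000 Pa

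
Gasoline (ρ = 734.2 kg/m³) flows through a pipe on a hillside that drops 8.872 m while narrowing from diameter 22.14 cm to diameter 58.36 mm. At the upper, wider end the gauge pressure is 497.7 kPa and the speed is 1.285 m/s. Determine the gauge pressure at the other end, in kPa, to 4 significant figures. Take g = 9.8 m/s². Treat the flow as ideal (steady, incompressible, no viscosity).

The volume flow rate is constant, so v₂ = (A₁/A₂)v₁ = (385.0/26.75)·1.285 = 18.49 m/s.
Bernoulli: P₁ + ½ρv₁² + ρg h₁ = P₂ + ½ρv₂² + ρg h₂, so P₂ = P₁ + ½ρ(v₁² − v₂²) − ρg(h₂ − h₁).
P₂ = 497700 + ½·734.2·(1.285² − 18.49²) − 734.2·9.8·(−8.872) = 497700 + (-125000) − (-63840) = 436600 Pa.

P₂ ≈ 436.6 kPa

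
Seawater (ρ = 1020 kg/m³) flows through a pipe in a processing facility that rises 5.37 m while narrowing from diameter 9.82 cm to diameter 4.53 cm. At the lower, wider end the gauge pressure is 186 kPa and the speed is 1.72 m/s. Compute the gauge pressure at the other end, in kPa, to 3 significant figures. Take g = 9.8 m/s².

Mass conservation (A₁v₁ = A₂v₂) gives v₂ = 1.72 × 75.7/16.1 = 8.08 m/s.
Bernoulli: P₁ + ½ρv₁² + ρg h₁ = P₂ + ½ρv₂² + ρg h₂, so P₂ = P₁ + ½ρ(v₁² − v₂²) − ρg(h₂ − h₁).
P₂ = 186000 + ½·1020·(1.72² − 8.08²) − 1020·9.8·(+5.37) = 186000 + (-31800) − (53700) = 101000 Pa.

P₂ ≈ 101 kPa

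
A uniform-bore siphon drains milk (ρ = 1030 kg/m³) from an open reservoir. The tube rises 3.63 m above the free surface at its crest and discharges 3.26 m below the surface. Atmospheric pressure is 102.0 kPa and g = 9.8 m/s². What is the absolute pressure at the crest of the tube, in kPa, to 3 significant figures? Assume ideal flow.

The outlet speed comes from Torricelli: v = √(2g·3.26) = 7.99 m/s.
Continuity keeps v the same throughout the tube; from surface to crest, P_atm + 0 = P_top + ½ρv² + ρg·h_top.
P_top = 102000 − ½·1030·7.99² − 1030·9.8·3.63 = 32500 Pa.

P_top ≈ 32.5 kPa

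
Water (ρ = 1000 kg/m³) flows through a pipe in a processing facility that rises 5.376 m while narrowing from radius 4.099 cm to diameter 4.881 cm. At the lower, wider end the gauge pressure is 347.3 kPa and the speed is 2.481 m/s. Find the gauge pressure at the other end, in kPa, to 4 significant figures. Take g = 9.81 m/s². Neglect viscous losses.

The volume flow rate is constant, so v₂ = (A₁/A₂)v₁ = (52.78/18.71)·2.481 = 6.999 m/s.
Applying Bernoulli between the two ends and solving for P₂: P₂ = P₁ + ½ρ(v₁² − v₂²) − ρgΔh.
P₂ = 347300 + ½·1000·(2.481² − 6.999²) − 1000·9.81·(+5.376) = 347300 + (-21410) − (52740) = 273100 Pa.

P₂ ≈ 273.1 kPa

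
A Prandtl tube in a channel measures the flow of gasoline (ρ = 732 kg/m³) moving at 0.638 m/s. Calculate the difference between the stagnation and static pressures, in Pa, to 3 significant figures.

At the stagnation point the flow is brought to rest, so Bernoulli gives P_stag − P_static = ½ρv².
ΔP = ½·732·0.638² = 149 Pa.

ΔP ≈ 149 Pa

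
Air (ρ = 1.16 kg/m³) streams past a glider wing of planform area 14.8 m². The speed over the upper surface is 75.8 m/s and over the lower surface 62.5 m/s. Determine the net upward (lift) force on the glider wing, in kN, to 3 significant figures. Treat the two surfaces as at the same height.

F ≈ 15.8 kN

The faster flow above has the lower pressure; Bernoulli (same height) gives ΔP = ½ρ(v_up² − v_low²).
ΔP = ½·1.16·(75.8² − 62.5²) = 1070 Pa.
Lift = ΔP · A = 1070 × 14.8 = 15800 N.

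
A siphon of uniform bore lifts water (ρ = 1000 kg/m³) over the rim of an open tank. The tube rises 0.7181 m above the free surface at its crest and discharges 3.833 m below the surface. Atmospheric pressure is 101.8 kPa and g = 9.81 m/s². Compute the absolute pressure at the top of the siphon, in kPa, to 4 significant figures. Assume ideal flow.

The outlet speed comes from Torricelli: v = √(2g·3.833) = 8.672 m/s.
With constant cross-section the crest speed equals v; applying Bernoulli from the surface up to the crest, P_top = P_atm − ½ρv² − ρg·h_top.
P_top = 101800 − ½·1000·8.672² − 1000·9.81·0.7181 = 57150 Pa.

P_top = 57.15 kPa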